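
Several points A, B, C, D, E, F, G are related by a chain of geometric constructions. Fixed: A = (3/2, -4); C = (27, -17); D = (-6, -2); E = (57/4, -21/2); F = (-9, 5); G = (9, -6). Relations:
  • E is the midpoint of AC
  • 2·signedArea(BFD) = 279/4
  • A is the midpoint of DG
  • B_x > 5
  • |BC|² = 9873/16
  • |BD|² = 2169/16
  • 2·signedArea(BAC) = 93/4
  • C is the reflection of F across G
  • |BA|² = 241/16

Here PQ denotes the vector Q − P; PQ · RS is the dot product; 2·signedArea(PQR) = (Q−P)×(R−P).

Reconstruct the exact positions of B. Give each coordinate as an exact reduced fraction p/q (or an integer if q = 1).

1. B_x = 21/4  [2·signedArea(BAC) = 93/4 ∩ 2·signedArea(BFD) = 279/4]
2. B_y = -5  [2·signedArea(BAC) = 93/4 ∩ 2·signedArea(BFD) = 279/4]
   → B = (21/4, -5)

B = (21/4, -5)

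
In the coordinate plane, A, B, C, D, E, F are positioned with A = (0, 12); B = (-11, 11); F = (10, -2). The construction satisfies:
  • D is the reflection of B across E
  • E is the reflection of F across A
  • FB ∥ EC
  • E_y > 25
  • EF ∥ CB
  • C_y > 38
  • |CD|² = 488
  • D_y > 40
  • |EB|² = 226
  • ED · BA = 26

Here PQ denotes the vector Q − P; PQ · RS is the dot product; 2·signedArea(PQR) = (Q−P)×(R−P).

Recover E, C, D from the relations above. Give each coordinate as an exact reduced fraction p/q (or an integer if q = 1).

1. E_x = -10  [E is the reflection of F across A]
2. E_y = 26  [E is the reflection of F across A]
   → E = (-10, 26)
3. C_x = -31  [EF ∥ CB ∩ FB ∥ EC]
4. C_y = 39  [EF ∥ CB ∩ FB ∥ EC]
   → C = (-31, 39)
5. D_x = -9  [D is the reflection of B across E]
6. D_y = 41  [D is the reflection of B across E]
   → D = (-9, 41)

C = (-31, 39)
D = (-9, 41)
E = (-10, 26)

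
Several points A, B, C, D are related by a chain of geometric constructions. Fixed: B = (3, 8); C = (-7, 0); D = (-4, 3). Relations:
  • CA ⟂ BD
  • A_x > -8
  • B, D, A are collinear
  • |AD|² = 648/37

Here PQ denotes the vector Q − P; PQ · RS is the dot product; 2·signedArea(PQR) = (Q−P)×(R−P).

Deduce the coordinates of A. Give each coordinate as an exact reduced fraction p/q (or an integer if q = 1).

A = (-274/37, 21/37)

1. A_x = -274/37  [B, D, A are collinear ∩ CA ⟂ BD]
2. A_y = 21/37  [B, D, A are collinear ∩ CA ⟂ BD]
   → A = (-274/37, 21/37)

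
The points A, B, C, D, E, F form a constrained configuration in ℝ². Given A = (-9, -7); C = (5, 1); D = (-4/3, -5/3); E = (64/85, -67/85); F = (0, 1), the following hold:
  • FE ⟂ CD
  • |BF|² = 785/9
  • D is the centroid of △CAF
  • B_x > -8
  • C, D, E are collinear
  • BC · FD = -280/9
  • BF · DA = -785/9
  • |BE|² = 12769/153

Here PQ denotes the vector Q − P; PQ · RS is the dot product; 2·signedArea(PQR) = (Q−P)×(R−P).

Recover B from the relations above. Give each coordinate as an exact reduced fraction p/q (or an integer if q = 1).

B = (-23/3, -13/3)

1. B_x = -23/3  [BC · FD = -280/9 ∩ BF · DA = -785/9]
2. B_y = -13/3  [BC · FD = -280/9 ∩ BF · DA = -785/9]
   → B = (-23/3, -13/3)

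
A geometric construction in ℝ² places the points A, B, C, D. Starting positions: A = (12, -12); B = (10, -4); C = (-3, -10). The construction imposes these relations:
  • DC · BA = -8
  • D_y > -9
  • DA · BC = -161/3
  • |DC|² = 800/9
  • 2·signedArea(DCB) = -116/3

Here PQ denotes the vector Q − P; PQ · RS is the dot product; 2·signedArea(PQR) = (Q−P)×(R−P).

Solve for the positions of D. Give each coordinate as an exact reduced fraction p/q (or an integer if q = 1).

D = (19/3, -26/3)

1. D_x = 19/3  [DC · BA = -8 ∩ 2·signedArea(DCB) = -116/3]
2. D_y = -26/3  [DC · BA = -8 ∩ 2·signedArea(DCB) = -116/3]
   → D = (19/3, -26/3)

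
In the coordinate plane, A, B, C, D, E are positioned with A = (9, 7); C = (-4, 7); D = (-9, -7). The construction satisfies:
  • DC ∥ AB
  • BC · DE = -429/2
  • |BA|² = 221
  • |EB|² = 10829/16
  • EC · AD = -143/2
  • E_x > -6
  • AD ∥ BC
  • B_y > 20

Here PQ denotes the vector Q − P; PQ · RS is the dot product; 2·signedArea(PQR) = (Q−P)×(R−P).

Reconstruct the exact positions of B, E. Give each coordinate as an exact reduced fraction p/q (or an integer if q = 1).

B = (14, 21)
E = (-21/4, 7/2)

1. B_x = 14  [AD ∥ BC ∩ DC ∥ AB]
2. B_y = 21  [AD ∥ BC ∩ DC ∥ AB]
   → B = (14, 21)
3. E_x = -21/4  [line 18·x + 14·y + 91/2 = 0 ∩ |EB|² = 10829/16]
4. E_y = 7/2  [line 18·x + 14·y + 91/2 = 0 ∩ |EB|² = 10829/16]
   → E = (-21/4, 7/2)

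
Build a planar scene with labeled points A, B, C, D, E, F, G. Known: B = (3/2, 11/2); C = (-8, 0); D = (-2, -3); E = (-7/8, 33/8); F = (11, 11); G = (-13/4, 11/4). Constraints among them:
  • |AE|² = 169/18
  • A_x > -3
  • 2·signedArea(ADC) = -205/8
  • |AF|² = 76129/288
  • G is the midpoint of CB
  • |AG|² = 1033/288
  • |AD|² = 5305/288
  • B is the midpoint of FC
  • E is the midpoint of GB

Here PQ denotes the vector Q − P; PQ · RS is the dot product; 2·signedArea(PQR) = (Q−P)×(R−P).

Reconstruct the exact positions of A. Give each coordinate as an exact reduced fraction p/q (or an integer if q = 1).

1. A_x = -49/24  [line -3·x + -6·y + 13/8 = 0 ∩ |AG|² = 1033/288]
2. A_y = 31/24  [line -3·x + -6·y + 13/8 = 0 ∩ |AG|² = 1033/288]
   → A = (-49/24, 31/24)

A = (-49/24, 31/24)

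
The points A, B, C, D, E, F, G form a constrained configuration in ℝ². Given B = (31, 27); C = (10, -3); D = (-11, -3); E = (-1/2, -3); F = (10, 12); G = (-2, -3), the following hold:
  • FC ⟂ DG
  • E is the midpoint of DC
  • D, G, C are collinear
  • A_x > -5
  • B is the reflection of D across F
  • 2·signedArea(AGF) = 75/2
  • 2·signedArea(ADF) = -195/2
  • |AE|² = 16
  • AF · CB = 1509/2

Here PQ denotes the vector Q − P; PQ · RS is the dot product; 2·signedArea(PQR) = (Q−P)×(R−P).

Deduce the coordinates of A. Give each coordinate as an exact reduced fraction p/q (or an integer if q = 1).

1. A_x = -9/2  [2·signedArea(AGF) = 75/2 ∩ AF · CB = 1509/2]
2. A_y = -3  [2·signedArea(AGF) = 75/2 ∩ AF · CB = 1509/2]
   → A = (-9/2, -3)

A = (-9/2, -3)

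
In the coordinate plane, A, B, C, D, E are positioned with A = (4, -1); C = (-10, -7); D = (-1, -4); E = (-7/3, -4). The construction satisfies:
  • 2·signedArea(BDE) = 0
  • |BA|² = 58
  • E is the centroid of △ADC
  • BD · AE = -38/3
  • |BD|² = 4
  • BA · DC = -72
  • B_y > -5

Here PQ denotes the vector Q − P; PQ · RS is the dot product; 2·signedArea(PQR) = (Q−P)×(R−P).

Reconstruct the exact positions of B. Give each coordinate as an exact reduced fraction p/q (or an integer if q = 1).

1. B_x = -3  [2·signedArea(BDE) = 0 ∩ BD · AE = -38/3]
2. B_y = -4  [2·signedArea(BDE) = 0 ∩ BD · AE = -38/3]
   → B = (-3, -4)

B = (-3, -4)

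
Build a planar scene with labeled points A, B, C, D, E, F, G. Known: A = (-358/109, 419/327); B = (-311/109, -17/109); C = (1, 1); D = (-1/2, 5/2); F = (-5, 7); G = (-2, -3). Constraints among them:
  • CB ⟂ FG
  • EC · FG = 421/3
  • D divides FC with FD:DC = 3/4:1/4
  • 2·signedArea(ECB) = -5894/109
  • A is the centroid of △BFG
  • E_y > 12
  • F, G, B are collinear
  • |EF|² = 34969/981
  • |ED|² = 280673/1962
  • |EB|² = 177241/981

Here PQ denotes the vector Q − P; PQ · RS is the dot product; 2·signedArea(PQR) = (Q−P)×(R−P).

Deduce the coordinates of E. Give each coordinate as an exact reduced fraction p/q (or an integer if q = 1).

1. E_x = -732/109  [line -3·x + 10·y + -442/3 = 0 ∩ |EF|² = 34969/981]
2. E_y = 4159/327  [line -3·x + 10·y + -442/3 = 0 ∩ |EF|² = 34969/981]
   → E = (-732/109, 4159/327)

E = (-732/109, 4159/327)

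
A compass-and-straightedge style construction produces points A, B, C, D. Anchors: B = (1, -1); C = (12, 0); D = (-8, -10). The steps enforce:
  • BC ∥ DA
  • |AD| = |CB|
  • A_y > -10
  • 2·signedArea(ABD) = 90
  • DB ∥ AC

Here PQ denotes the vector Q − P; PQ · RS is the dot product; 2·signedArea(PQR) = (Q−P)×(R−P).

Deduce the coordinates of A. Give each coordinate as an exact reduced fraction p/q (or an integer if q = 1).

A = (3, -9)

1. A_x = 3  [DB ∥ AC ∩ BC ∥ DA]
2. A_y = -9  [DB ∥ AC ∩ BC ∥ DA]
   → A = (3, -9)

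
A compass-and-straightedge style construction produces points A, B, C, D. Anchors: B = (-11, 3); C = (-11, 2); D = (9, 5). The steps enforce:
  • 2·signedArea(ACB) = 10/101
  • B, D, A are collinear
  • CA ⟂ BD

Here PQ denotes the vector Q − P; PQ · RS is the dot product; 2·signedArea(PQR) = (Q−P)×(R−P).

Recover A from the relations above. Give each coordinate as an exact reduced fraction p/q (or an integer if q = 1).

A = (-1121/101, 302/101)

1. A_x = -1121/101  [B, D, A are collinear ∩ CA ⟂ BD]
2. A_y = 302/101  [B, D, A are collinear ∩ CA ⟂ BD]
   → A = (-1121/101, 302/101)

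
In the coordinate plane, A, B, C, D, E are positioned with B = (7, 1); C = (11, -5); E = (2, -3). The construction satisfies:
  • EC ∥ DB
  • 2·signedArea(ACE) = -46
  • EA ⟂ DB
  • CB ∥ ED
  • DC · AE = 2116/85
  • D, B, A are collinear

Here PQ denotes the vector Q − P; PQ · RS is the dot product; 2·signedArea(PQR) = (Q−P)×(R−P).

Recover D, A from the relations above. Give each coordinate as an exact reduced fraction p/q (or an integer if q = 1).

1. D_x = -2  [EC ∥ DB ∩ CB ∥ ED]
2. D_y = 3  [EC ∥ DB ∩ CB ∥ ED]
   → D = (-2, 3)
3. A_x = 262/85  [D, B, A are collinear ∩ EA ⟂ DB]
4. A_y = 159/85  [D, B, A are collinear ∩ EA ⟂ DB]
   → A = (262/85, 159/85)

A = (262/85, 159/85)
D = (-2, 3)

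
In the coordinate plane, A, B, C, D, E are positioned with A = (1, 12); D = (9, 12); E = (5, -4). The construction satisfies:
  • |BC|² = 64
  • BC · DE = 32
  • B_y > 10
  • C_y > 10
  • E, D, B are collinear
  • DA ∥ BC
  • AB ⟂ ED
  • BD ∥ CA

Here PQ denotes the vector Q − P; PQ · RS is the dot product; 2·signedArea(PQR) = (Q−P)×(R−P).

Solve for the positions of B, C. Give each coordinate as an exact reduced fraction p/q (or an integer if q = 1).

B = (145/17, 172/17)
C = (9/17, 172/17)

1. B_x = 145/17  [E, D, B are collinear ∩ AB ⟂ ED]
2. B_y = 172/17  [E, D, B are collinear ∩ AB ⟂ ED]
   → B = (145/17, 172/17)
3. C_x = 9/17  [BD ∥ CA ∩ DA ∥ BC]
4. C_y = 172/17  [BD ∥ CA ∩ DA ∥ BC]
   → C = (9/17, 172/17)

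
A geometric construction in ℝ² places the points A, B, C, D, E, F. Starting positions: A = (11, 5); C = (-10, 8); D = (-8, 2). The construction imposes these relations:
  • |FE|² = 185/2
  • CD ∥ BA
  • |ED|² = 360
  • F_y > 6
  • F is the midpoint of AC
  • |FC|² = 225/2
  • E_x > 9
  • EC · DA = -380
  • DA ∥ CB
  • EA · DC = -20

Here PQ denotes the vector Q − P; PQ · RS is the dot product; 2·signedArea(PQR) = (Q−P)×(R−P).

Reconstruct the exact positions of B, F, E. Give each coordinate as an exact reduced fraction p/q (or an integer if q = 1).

1. B_x = 9  [CD ∥ BA ∩ DA ∥ CB]
2. B_y = 11  [CD ∥ BA ∩ DA ∥ CB]
   → B = (9, 11)
3. F_x = 1/2  [F is the midpoint of AC]
4. F_y = 13/2  [F is the midpoint of AC]
   → F = (1/2, 13/2)
5. E_x = 10  [EC · DA = -380 ∩ EA · DC = -20]
6. E_y = 8  [EC · DA = -380 ∩ EA · DC = -20]
   → E = (10, 8)

B = (9, 11)
E = (10, 8)
F = (1/2, 13/2)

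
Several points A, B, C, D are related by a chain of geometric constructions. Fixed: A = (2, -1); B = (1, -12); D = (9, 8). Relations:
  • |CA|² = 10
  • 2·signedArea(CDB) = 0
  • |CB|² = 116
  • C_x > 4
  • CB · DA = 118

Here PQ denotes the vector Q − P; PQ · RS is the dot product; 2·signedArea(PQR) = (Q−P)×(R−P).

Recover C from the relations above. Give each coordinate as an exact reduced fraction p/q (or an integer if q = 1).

C = (5, -2)

1. C_x = 5  [2·signedArea(CDB) = 0 ∩ CB · DA = 118]
2. C_y = -2  [2·signedArea(CDB) = 0 ∩ CB · DA = 118]
   → C = (5, -2)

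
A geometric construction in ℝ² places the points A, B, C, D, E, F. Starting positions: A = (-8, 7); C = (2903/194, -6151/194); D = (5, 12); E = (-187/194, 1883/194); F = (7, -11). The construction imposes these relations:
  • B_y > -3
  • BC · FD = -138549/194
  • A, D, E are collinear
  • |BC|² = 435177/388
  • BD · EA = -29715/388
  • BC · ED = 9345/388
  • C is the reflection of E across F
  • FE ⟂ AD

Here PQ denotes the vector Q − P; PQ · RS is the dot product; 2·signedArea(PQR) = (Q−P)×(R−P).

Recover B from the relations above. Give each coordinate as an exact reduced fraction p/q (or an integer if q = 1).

1. B_x = -1/2  [BC · FD = -138549/194 ∩ BC · ED = 9345/388]
2. B_y = -2  [BC · FD = -138549/194 ∩ BC · ED = 9345/388]
   → B = (-1/2, -2)

B = (-1/2, -2)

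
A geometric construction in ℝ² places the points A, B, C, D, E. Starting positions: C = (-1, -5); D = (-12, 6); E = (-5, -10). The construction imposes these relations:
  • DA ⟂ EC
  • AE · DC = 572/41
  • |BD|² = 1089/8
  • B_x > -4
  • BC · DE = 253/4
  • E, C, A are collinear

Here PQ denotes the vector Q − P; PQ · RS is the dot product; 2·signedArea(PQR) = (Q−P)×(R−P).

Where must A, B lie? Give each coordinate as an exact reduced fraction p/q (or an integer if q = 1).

1. A_x = 3/41  [E, C, A are collinear ∩ DA ⟂ EC]
2. A_y = -150/41  [E, C, A are collinear ∩ DA ⟂ EC]
   → A = (3/41, -150/41)
3. B_x = -15/4  [line -7·x + 16·y + 39/4 = 0 ∩ |BD|² = 1089/8]
4. B_y = -9/4  [line -7·x + 16·y + 39/4 = 0 ∩ |BD|² = 1089/8]
   → B = (-15/4, -9/4)

A = (3/41, -150/41)
B = (-15/4, -9/4)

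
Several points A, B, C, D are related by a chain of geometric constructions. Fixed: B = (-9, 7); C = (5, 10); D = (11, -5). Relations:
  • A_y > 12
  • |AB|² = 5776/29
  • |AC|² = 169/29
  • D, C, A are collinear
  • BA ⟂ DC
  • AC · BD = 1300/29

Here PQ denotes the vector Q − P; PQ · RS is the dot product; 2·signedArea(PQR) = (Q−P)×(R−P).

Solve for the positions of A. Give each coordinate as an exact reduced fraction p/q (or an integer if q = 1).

A = (119/29, 355/29)

1. A_x = 119/29  [D, C, A are collinear ∩ BA ⟂ DC]
2. A_y = 355/29  [D, C, A are collinear ∩ BA ⟂ DC]
   → A = (119/29, 355/29)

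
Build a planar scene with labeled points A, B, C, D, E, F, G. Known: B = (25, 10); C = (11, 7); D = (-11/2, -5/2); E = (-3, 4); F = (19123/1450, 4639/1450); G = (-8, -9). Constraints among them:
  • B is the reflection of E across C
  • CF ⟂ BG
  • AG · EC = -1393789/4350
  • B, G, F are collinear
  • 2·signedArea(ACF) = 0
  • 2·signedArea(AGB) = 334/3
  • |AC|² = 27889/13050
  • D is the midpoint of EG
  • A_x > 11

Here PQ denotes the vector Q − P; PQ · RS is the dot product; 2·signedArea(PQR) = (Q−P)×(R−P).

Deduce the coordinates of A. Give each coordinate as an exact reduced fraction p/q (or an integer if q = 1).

A = (51023/4350, 8313/1450)

1. A_x = 51023/4350  [2·signedArea(ACF) = 0 ∩ 2·signedArea(AGB) = 334/3]
2. A_y = 8313/1450  [2·signedArea(ACF) = 0 ∩ 2·signedArea(AGB) = 334/3]
   → A = (51023/4350, 8313/1450)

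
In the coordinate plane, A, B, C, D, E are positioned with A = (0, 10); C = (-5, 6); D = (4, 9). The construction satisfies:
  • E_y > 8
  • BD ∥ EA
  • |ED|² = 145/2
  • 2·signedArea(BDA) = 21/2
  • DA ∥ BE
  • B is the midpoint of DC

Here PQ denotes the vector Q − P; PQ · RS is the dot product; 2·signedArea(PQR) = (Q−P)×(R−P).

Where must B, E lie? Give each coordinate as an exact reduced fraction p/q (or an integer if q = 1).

B = (-1/2, 15/2)
E = (-9/2, 17/2)

1. B_x = -1/2  [B is the midpoint of DC]
2. B_y = 15/2  [B is the midpoint of DC]
   → B = (-1/2, 15/2)
3. E_x = -9/2  [BD ∥ EA ∩ DA ∥ BE]
4. E_y = 17/2  [BD ∥ EA ∩ DA ∥ BE]
   → E = (-9/2, 17/2)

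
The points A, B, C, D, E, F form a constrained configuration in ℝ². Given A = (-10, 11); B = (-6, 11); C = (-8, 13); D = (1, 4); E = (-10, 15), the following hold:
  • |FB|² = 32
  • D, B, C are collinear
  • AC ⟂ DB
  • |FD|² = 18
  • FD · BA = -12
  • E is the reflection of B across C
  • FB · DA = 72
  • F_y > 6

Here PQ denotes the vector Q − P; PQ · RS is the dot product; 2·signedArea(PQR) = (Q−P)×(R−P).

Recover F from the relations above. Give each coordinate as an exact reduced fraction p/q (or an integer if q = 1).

F = (-2, 7)

1. F_x = -2  [FB · DA = 72 ∩ FD · BA = -12]
2. F_y = 7  [FB · DA = 72 ∩ FD · BA = -12]
   → F = (-2, 7)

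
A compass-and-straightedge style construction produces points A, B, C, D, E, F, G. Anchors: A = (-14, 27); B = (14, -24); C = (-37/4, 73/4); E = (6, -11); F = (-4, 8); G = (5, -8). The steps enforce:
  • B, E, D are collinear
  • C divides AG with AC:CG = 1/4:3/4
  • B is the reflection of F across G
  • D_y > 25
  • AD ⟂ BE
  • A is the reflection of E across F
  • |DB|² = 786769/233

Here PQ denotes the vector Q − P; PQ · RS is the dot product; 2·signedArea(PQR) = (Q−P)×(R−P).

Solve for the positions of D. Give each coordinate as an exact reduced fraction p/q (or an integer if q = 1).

1. D_x = -3834/233  [B, E, D are collinear ∩ AD ⟂ BE]
2. D_y = 5939/233  [B, E, D are collinear ∩ AD ⟂ BE]
   → D = (-3834/233, 5939/233)

D = (-3834/233, 5939/233)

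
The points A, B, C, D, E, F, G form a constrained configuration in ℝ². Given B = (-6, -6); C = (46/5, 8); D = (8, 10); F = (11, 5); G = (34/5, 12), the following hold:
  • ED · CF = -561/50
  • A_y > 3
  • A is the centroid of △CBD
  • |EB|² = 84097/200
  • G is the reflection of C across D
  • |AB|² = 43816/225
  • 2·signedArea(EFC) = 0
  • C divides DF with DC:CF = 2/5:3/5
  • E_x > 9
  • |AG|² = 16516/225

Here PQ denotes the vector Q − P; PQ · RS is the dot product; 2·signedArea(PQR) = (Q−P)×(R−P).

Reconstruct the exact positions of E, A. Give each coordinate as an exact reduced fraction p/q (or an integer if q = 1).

1. E_x = 193/20  [2·signedArea(EFC) = 0 ∩ ED · CF = -561/50]
2. E_y = 29/4  [2·signedArea(EFC) = 0 ∩ ED · CF = -561/50]
   → E = (193/20, 29/4)
3. A_x = 56/15  [A is the centroid of △CBD]
4. A_y = 4  [A is the centroid of △CBD]
   → A = (56/15, 4)

A = (56/15, 4)
E = (193/20, 29/4)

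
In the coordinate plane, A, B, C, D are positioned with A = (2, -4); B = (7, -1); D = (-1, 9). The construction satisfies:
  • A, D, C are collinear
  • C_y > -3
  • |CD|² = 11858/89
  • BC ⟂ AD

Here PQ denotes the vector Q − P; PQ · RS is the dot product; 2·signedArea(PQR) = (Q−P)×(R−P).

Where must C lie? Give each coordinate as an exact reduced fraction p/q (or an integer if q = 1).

1. C_x = 142/89  [A, D, C are collinear ∩ BC ⟂ AD]
2. C_y = -200/89  [A, D, C are collinear ∩ BC ⟂ AD]
   → C = (142/89, -200/89)

C = (142/89, -200/89)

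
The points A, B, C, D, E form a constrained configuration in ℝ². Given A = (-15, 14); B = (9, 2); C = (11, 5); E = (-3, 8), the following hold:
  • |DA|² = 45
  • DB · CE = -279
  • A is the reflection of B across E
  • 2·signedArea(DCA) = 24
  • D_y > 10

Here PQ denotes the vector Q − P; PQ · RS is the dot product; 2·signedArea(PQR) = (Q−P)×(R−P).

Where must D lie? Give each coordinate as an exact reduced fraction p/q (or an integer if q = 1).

D = (-9, 11)

1. D_x = -9  [DB · CE = -279 ∩ 2·signedArea(DCA) = 24]
2. D_y = 11  [DB · CE = -279 ∩ 2·signedArea(DCA) = 24]
   → D = (-9, 11)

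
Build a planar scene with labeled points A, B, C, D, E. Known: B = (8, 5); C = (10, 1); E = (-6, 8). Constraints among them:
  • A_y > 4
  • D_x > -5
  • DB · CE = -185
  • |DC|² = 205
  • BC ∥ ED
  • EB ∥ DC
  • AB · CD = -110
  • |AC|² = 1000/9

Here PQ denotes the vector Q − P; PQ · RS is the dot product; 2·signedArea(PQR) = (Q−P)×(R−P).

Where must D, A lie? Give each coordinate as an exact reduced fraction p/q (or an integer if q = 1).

1. D_x = -4  [EB ∥ DC ∩ BC ∥ ED]
2. D_y = 4  [EB ∥ DC ∩ BC ∥ ED]
   → D = (-4, 4)
3. A_x = 0  [line 14·x + -3·y + 13 = 0 ∩ |AC|² = 1000/9]
4. A_y = 13/3  [line 14·x + -3·y + 13 = 0 ∩ |AC|² = 1000/9]
   → A = (0, 13/3)

A = (0, 13/3)
D = (-4, 4)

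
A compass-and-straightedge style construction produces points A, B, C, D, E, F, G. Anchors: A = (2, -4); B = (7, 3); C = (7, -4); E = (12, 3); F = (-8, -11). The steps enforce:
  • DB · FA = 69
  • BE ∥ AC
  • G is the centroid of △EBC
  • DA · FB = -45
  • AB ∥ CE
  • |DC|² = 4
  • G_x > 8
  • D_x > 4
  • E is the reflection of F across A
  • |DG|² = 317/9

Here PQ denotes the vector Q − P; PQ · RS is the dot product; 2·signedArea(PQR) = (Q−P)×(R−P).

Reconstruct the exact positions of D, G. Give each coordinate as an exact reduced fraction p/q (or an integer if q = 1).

1. D_x = 5  [DB · FA = 69 ∩ DA · FB = -45]
2. D_y = -4  [DB · FA = 69 ∩ DA · FB = -45]
   → D = (5, -4)
3. G_x = 26/3  [G is the centroid of △EBC]
4. G_y = 2/3  [G is the centroid of △EBC]
   → G = (26/3, 2/3)

D = (5, -4)
G = (26/3, 2/3)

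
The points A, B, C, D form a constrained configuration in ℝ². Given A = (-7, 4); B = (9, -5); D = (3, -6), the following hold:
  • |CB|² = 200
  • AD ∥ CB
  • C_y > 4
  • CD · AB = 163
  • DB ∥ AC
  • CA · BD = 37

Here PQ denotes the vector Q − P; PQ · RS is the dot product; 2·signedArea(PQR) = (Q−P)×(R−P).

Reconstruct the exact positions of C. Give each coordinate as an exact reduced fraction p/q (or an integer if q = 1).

1. C_x = -1  [AD ∥ CB ∩ DB ∥ AC]
2. C_y = 5  [AD ∥ CB ∩ DB ∥ AC]
   → C = (-1, 5)

C = (-1, 5)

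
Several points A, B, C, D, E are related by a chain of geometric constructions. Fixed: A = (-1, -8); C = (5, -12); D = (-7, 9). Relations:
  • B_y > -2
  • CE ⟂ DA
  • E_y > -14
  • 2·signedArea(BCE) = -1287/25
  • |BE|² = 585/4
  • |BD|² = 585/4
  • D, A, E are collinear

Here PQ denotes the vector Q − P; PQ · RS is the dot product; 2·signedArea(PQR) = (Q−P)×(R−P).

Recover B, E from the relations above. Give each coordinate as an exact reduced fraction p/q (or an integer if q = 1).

1. E_x = 23/25  [D, A, E are collinear ∩ CE ⟂ DA]
2. E_y = -336/25  [D, A, E are collinear ∩ CE ⟂ DA]
   → E = (23/25, -336/25)
3. B_x = -1  [line 36/25·x + -102/25·y + -117/25 = 0 ∩ |BE|² = 585/4]
4. B_y = -3/2  [line 36/25·x + -102/25·y + -117/25 = 0 ∩ |BE|² = 585/4]
   → B = (-1, -3/2)

B = (-1, -3/2)
E = (23/25, -336/25)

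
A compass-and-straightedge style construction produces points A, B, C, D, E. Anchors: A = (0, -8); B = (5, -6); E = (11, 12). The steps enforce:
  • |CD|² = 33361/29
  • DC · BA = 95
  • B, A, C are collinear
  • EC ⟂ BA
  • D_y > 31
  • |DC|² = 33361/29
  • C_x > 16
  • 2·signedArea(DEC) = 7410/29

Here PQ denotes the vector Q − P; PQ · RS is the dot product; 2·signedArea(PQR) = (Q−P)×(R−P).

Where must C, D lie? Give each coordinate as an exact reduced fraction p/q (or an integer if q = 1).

1. C_x = 475/29  [B, A, C are collinear ∩ EC ⟂ BA]
2. C_y = -42/29  [B, A, C are collinear ∩ EC ⟂ BA]
   → C = (475/29, -42/29)
3. D_x = 22  [line 390/29·x + 156/29·y + -468 = 0 ∩ |DC|² = 33361/29]
4. D_y = 32  [line 390/29·x + 156/29·y + -468 = 0 ∩ |DC|² = 33361/29]
   → D = (22, 32)

C = (475/29, -42/29)
D = (22, 32)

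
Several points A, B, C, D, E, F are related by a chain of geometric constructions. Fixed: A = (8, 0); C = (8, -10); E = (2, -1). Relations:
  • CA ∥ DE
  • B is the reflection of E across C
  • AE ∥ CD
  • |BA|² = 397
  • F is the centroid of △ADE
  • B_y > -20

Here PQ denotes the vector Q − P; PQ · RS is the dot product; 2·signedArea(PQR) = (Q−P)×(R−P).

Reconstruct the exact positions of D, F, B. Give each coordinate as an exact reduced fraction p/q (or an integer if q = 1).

B = (14, -19)
D = (2, -11)
F = (4, -4)

1. D_x = 2  [CA ∥ DE ∩ AE ∥ CD]
2. D_y = -11  [CA ∥ DE ∩ AE ∥ CD]
   → D = (2, -11)
3. F_x = 4  [F is the centroid of △ADE]
4. F_y = -4  [F is the centroid of △ADE]
   → F = (4, -4)
5. B_x = 14  [B is the reflection of E across C]
6. B_y = -19  [B is the reflection of E across C]
   → B = (14, -19)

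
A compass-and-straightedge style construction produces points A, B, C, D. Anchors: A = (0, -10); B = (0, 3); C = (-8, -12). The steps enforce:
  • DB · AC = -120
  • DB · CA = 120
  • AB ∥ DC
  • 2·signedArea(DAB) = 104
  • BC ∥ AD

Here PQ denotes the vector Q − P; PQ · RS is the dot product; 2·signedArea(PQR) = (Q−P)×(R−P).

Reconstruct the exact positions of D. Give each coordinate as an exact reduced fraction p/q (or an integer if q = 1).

D = (-8, -25)

1. D_x = -8  [AB ∥ DC ∩ BC ∥ AD]
2. D_y = -25  [AB ∥ DC ∩ BC ∥ AD]
   → D = (-8, -25)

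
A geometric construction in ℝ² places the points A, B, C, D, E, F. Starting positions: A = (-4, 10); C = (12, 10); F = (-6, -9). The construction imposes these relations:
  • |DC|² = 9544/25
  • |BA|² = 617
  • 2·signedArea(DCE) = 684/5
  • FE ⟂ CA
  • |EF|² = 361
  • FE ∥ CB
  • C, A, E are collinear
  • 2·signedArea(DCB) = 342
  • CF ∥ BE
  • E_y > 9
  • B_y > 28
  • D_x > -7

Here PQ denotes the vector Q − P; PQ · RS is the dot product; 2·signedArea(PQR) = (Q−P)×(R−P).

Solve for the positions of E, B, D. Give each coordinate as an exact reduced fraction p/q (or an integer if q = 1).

B = (12, 29)
D = (-6, 12/5)
E = (-6, 10)

1. E_x = -6  [C, A, E are collinear ∩ FE ⟂ CA]
2. E_y = 10  [C, A, E are collinear ∩ FE ⟂ CA]
   → E = (-6, 10)
3. B_x = 12  [CF ∥ BE ∩ FE ∥ CB]
4. B_y = 29  [CF ∥ BE ∩ FE ∥ CB]
   → B = (12, 29)
5. D_x = -6  [2·signedArea(DCE) = 684/5 ∩ 2·signedArea(DCB) = 342]
6. D_y = 12/5  [2·signedArea(DCE) = 684/5 ∩ 2·signedArea(DCB) = 342]
   → D = (-6, 12/5)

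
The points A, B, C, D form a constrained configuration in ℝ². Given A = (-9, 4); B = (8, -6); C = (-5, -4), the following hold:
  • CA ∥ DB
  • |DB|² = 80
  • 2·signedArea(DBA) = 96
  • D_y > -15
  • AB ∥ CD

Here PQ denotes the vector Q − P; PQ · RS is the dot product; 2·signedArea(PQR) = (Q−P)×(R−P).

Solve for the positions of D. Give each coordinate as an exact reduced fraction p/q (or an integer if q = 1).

1. D_x = 12  [CA ∥ DB ∩ AB ∥ CD]
2. D_y = -14  [CA ∥ DB ∩ AB ∥ CD]
   → D = (12, -14)

D = (12, -14)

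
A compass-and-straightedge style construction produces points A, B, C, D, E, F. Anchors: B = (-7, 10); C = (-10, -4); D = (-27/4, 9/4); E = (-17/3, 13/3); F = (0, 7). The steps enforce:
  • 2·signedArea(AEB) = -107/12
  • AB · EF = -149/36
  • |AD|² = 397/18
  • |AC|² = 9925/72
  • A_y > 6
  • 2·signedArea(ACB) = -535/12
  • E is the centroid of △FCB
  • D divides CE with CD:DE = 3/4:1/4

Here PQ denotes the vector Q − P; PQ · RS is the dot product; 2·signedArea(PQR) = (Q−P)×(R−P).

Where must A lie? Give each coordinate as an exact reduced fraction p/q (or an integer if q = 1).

1. A_x = -55/12  [2·signedArea(ACB) = -535/12 ∩ 2·signedArea(AEB) = -107/12]
2. A_y = 77/12  [2·signedArea(ACB) = -535/12 ∩ 2·signedArea(AEB) = -107/12]
   → A = (-55/12, 77/12)

A = (-55/12, 77/12)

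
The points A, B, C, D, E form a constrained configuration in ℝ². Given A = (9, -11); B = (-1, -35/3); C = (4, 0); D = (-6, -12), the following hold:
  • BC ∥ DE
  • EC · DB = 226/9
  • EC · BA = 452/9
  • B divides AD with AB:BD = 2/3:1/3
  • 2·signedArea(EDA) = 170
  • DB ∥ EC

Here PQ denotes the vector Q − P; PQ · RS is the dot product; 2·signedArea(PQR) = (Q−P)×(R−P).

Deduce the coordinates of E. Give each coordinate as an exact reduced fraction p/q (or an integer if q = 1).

E = (-1, -1/3)

1. E_x = -1  [DB ∥ EC ∩ BC ∥ DE]
2. E_y = -1/3  [DB ∥ EC ∩ BC ∥ DE]
   → E = (-1, -1/3)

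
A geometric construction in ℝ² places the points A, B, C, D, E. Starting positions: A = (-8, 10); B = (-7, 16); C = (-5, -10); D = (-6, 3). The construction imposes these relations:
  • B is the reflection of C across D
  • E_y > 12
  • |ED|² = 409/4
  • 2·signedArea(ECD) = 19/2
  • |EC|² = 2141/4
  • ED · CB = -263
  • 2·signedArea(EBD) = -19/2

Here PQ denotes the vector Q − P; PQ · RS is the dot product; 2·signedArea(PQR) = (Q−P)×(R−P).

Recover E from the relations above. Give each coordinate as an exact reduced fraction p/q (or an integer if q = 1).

1. E_x = -15/2  [2·signedArea(ECD) = 19/2 ∩ ED · CB = -263]
2. E_y = 13  [2·signedArea(ECD) = 19/2 ∩ ED · CB = -263]
   → E = (-15/2, 13)

E = (-15/2, 13)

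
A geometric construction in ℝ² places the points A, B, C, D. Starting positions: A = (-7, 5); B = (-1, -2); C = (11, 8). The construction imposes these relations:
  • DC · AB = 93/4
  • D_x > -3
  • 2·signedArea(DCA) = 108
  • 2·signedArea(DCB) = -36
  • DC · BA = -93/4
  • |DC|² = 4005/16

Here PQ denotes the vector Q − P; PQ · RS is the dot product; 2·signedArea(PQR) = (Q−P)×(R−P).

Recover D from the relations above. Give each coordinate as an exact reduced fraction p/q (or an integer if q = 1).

1. D_x = -5/2  [DC · BA = -93/4 ∩ 2·signedArea(DCA) = 108]
2. D_y = -1/4  [DC · BA = -93/4 ∩ 2·signedArea(DCA) = 108]
   → D = (-5/2, -1/4)

D = (-5/2, -1/4)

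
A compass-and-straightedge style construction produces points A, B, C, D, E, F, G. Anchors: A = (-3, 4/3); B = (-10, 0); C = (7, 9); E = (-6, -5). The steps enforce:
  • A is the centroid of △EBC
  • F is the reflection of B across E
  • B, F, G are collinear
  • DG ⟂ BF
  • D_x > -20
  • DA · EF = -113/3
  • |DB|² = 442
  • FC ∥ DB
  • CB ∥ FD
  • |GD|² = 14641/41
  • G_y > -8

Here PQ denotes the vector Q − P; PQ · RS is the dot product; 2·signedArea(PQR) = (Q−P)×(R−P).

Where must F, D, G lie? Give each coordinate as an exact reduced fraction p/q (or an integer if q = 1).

D = (-19, -19)
F = (-2, -10)
G = (-174/41, -295/41)

1. F_x = -2  [F is the reflection of B across E]
2. F_y = -10  [F is the reflection of B across E]
   → F = (-2, -10)
3. D_x = -19  [FC ∥ DB ∩ CB ∥ FD]
4. D_y = -19  [FC ∥ DB ∩ CB ∥ FD]
   → D = (-19, -19)
5. G_x = -174/41  [B, F, G are collinear ∩ DG ⟂ BF]
6. G_y = -295/41  [B, F, G are collinear ∩ DG ⟂ BF]
   → G = (-174/41, -295/41)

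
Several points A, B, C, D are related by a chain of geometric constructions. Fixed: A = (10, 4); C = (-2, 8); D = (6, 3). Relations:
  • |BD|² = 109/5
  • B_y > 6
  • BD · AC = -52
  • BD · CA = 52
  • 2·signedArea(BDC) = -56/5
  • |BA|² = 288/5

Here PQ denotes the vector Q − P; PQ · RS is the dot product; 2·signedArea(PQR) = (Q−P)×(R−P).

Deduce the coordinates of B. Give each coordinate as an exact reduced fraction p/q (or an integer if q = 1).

1. B_x = 14/5  [BD · CA = 52 ∩ 2·signedArea(BDC) = -56/5]
2. B_y = 32/5  [BD · CA = 52 ∩ 2·signedArea(BDC) = -56/5]
   → B = (14/5, 32/5)

B = (14/5, 32/5)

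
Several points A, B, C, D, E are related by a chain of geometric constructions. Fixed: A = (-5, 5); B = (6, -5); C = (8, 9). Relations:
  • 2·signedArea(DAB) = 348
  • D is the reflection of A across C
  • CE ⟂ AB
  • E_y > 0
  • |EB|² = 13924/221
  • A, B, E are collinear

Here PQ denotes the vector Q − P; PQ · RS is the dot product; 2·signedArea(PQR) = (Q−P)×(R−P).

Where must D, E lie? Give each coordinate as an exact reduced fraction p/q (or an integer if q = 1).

D = (21, 13)
E = (28/221, 75/221)

1. D_x = 21  [D is the reflection of A across C]
2. D_y = 13  [D is the reflection of A across C]
   → D = (21, 13)
3. E_x = 28/221  [A, B, E are collinear ∩ CE ⟂ AB]
4. E_y = 75/221  [A, B, E are collinear ∩ CE ⟂ AB]
   → E = (28/221, 75/221)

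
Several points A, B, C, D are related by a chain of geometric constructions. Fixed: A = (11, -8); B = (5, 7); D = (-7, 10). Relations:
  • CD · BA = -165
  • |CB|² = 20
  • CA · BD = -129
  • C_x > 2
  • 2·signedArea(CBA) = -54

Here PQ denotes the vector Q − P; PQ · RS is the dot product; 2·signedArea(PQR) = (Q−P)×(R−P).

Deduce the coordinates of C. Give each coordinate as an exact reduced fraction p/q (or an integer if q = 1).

C = (3, 3)

1. C_x = 3  [2·signedArea(CBA) = -54 ∩ CA · BD = -129]
2. C_y = 3  [2·signedArea(CBA) = -54 ∩ CA · BD = -129]
   → C = (3, 3)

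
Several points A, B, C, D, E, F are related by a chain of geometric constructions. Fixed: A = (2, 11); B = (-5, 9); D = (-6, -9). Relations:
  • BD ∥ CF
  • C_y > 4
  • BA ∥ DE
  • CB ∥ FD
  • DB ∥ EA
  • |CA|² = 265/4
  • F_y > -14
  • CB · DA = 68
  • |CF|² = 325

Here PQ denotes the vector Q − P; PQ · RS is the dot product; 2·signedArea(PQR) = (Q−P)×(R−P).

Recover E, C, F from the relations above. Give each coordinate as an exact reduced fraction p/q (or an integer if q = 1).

1. E_x = 1  [DB ∥ EA ∩ BA ∥ DE]
2. E_y = -7  [DB ∥ EA ∩ BA ∥ DE]
   → E = (1, -7)
3. C_x = -7/2  [line -8·x + -20·y + 72 = 0 ∩ |CA|² = 265/4]
4. C_y = 5  [line -8·x + -20·y + 72 = 0 ∩ |CA|² = 265/4]
   → C = (-7/2, 5)
5. F_x = -9/2  [CB ∥ FD ∩ BD ∥ CF]
6. F_y = -13  [CB ∥ FD ∩ BD ∥ CF]
   → F = (-9/2, -13)

C = (-7/2, 5)
E = (1, -7)
F = (-9/2, -13)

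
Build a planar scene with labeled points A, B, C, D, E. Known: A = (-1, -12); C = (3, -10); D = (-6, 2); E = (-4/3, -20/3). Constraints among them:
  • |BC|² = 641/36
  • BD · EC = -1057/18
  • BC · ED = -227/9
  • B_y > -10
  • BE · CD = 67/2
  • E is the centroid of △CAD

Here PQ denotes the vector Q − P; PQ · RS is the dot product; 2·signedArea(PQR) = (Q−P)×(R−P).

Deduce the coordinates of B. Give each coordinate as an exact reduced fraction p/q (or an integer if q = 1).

B = (-7/6, -28/3)

1. B_x = -7/6  [BD · EC = -1057/18 ∩ BC · ED = -227/9]
2. B_y = -28/3  [BD · EC = -1057/18 ∩ BC · ED = -227/9]
   → B = (-7/6, -28/3)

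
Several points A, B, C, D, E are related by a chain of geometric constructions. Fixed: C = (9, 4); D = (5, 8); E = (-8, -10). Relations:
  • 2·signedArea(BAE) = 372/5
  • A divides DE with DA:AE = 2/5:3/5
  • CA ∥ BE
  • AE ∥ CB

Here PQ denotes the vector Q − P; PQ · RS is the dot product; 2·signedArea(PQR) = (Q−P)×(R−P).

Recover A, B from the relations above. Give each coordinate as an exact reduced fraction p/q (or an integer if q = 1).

A = (-1/5, 4/5)
B = (6/5, -34/5)

1. A_x = -1/5  [A divides DE with DA:AE = 2/5:3/5]
2. A_y = 4/5  [A divides DE with DA:AE = 2/5:3/5]
   → A = (-1/5, 4/5)
3. B_x = 6/5  [CA ∥ BE ∩ AE ∥ CB]
4. B_y = -34/5  [CA ∥ BE ∩ AE ∥ CB]
   → B = (6/5, -34/5)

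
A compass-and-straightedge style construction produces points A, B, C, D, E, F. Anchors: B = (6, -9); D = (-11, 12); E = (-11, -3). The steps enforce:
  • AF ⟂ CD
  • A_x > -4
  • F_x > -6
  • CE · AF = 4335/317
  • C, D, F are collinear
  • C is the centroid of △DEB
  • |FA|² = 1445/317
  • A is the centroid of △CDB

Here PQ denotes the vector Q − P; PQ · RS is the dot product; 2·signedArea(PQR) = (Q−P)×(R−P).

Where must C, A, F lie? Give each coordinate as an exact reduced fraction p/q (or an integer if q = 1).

1. C_x = -16/3  [C is the centroid of △DEB]
2. C_y = 0  [C is the centroid of △DEB]
   → C = (-16/3, 0)
3. A_x = -31/9  [A is the centroid of △CDB]
4. A_y = 1  [A is the centroid of △CDB]
   → A = (-31/9, 1)
5. F_x = -15335/2853  [C, D, F are collinear ∩ AF ⟂ CD]
6. F_y = 28/317  [C, D, F are collinear ∩ AF ⟂ CD]
   → F = (-15335/2853, 28/317)

A = (-31/9, 1)
C = (-16/3, 0)
F = (-15335/2853, 28/317)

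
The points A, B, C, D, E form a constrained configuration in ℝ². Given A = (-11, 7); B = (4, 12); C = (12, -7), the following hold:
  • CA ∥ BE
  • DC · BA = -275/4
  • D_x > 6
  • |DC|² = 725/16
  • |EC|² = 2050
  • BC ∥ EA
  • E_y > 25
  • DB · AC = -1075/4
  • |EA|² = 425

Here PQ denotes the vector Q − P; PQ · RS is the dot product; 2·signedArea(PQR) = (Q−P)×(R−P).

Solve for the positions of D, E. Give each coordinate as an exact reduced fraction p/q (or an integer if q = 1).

D = (25/4, -7/2)
E = (-19, 26)

1. D_x = 25/4  [DB · AC = -1075/4 ∩ DC · BA = -275/4]
2. D_y = -7/2  [DB · AC = -1075/4 ∩ DC · BA = -275/4]
   → D = (25/4, -7/2)
3. E_x = -19  [BC ∥ EA ∩ CA ∥ BE]
4. E_y = 26  [BC ∥ EA ∩ CA ∥ BE]
   → E = (-19, 26)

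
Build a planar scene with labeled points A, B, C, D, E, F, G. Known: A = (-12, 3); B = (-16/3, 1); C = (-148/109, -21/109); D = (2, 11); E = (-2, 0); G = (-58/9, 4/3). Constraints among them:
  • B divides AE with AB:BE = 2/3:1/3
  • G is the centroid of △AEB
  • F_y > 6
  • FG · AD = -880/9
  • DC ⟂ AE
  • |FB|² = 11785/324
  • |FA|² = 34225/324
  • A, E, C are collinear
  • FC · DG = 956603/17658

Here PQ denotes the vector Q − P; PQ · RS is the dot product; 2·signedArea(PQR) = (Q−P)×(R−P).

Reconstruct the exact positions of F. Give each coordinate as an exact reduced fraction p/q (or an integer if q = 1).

F = (-20/9, 37/6)

1. F_x = -20/9  [FG · AD = -880/9 ∩ FC · DG = 956603/17658]
2. F_y = 37/6  [FG · AD = -880/9 ∩ FC · DG = 956603/17658]
   → F = (-20/9, 37/6)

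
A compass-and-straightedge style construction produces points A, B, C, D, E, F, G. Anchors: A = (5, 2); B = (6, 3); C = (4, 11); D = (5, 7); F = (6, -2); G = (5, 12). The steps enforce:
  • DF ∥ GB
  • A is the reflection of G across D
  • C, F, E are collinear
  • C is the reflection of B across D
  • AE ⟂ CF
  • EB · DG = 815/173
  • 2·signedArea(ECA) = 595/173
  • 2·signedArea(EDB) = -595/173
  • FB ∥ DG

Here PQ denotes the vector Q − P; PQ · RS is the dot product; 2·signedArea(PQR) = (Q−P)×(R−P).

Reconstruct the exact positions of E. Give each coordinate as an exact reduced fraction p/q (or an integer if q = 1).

E = (930/173, 356/173)

1. E_x = 930/173  [C, F, E are collinear ∩ AE ⟂ CF]
2. E_y = 356/173  [C, F, E are collinear ∩ AE ⟂ CF]
   → E = (930/173, 356/173)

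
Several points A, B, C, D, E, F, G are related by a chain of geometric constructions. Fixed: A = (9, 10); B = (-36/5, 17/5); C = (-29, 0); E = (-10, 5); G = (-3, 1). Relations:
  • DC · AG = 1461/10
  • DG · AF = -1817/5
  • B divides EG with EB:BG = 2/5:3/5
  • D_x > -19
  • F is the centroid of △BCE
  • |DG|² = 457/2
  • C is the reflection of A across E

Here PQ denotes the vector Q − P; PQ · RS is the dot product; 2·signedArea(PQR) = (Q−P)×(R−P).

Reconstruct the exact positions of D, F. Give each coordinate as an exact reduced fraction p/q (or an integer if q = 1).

1. F_x = -77/5  [F is the centroid of △BCE]
2. F_y = 14/5  [F is the centroid of △BCE]
   → F = (-77/5, 14/5)
3. D_x = -181/10  [DG · AF = -1817/5 ∩ DC · AG = 1461/10]
4. D_y = 17/10  [DG · AF = -1817/5 ∩ DC · AG = 1461/10]
   → D = (-181/10, 17/10)

D = (-181/10, 17/10)
F = (-77/5, 14/5)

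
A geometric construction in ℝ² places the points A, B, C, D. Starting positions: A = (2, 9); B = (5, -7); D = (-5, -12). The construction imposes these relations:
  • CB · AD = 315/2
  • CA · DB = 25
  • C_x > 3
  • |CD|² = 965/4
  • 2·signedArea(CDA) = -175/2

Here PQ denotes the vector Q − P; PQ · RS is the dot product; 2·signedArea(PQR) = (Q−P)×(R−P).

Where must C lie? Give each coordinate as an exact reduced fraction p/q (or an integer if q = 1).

1. C_x = 7/2  [CA · DB = 25 ∩ 2·signedArea(CDA) = -175/2]
2. C_y = 1  [CA · DB = 25 ∩ 2·signedArea(CDA) = -175/2]
   → C = (7/2, 1)

C = (7/2, 1)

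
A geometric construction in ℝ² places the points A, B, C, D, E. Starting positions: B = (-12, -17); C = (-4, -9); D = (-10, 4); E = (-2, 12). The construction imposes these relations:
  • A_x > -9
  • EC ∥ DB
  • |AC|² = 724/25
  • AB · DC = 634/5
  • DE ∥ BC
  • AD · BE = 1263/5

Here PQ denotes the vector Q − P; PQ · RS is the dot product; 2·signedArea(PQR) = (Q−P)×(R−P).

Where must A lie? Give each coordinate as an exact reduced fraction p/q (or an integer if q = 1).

A = (-8, -27/5)

1. A_x = -8  [AD · BE = 1263/5 ∩ AB · DC = 634/5]
2. A_y = -27/5  [AD · BE = 1263/5 ∩ AB · DC = 634/5]
   → A = (-8, -27/5)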